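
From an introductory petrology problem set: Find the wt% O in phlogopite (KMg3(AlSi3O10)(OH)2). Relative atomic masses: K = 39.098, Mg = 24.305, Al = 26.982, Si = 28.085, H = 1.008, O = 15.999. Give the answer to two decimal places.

46.01 weight percent

Molar mass of KMg3(AlSi3O10)(OH)2: 1×39.098 + 3×24.305 + 1×26.982 + 3×28.085 + 12×15.999 + 2×1.008 = 417.254 g/mol.
Mass of O per formula unit: 12 × 15.999 = 191.988 g.
Weight fraction O = 191.988 / 417.254 = 0.4601.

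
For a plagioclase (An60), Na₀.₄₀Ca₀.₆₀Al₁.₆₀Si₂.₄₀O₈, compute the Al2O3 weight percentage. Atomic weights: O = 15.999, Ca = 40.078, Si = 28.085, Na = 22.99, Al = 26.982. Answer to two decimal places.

M(Na₀.₄₀Ca₀.₆₀Al₁.₆₀Si₂.₄₀O₈) = 271.810 g/mol; M(Al2O3) = 101.961 g/mol.
Moles Al2O3 per formula unit = 1.60 Al ÷ 2 = 0.8000.
Al2O3 fraction = (0.8000 × 101.961) / 271.810 = 81.569/271.810 = 0.3001.

30.01 wt%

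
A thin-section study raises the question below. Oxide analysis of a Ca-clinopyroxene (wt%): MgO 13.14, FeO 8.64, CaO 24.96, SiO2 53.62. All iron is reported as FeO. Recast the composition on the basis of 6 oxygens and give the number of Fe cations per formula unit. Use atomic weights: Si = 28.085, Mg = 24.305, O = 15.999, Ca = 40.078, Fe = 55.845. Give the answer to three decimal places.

0.270 Fe apfu

MgO (M=40.304): mol = 0.32602; Mg = 0.32602, O = 0.32602.
FeO (M=71.844): mol = 0.12026; Fe = 0.12026, O = 0.12026.
CaO (M=56.077): mol = 0.44510; Ca = 0.44510, O = 0.44510.
SiO2 (M=60.083): mol = 0.89243; Si = 0.89243, O = 1.78486.
ΣO = 2.67624; factor = 6/ΣO = 2.24195.
Fe apfu = 0.12026 × 2.24195 = 0.270.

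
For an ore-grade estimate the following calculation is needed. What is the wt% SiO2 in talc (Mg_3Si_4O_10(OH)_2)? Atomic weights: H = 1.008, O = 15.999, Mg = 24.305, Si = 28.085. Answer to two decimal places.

Molar mass of Mg_3Si_4O_10(OH)_2 = 3×24.305 + 4×28.085 + 12×15.999 + 2×1.008 = 379.259 g/mol.
Each formula unit contains 4 Si, equivalent to 4/1 = 4.0000 mol SiO2.
M(SiO2) = 1×28.085 + 2×15.999 = 60.083 g/mol.
Mass of SiO2 per formula unit = 4.0000 × 60.083 = 240.332 g.
SiO2 wt% = 240.332 / 379.259 × 100 = 63.37%.

63.37 wt%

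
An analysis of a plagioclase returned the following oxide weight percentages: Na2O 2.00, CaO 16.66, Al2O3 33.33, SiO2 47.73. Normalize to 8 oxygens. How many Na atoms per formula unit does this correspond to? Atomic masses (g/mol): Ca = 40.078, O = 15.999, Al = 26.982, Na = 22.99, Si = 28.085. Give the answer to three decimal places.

0.178 Na apfu

2.00 wt% Na2O ÷ 61.979 g/mol = 0.03227 mol, giving 0.06454 Na and 0.03227 O.
16.66 wt% CaO ÷ 56.077 g/mol = 0.29709 mol, giving 0.29709 Ca and 0.29709 O.
33.33 wt% Al2O3 ÷ 101.961 g/mol = 0.32689 mol, giving 0.65378 Al and 0.98067 O.
47.73 wt% SiO2 ÷ 60.083 g/mol = 0.79440 mol, giving 0.79440 Si and 1.58880 O.
Oxygen sums to 2.89883; scaling by 8/2.89883 = 2.75973 puts the formula on 8 O.
Na: 0.06454 × 2.75973 = 0.178 atoms per formula unit.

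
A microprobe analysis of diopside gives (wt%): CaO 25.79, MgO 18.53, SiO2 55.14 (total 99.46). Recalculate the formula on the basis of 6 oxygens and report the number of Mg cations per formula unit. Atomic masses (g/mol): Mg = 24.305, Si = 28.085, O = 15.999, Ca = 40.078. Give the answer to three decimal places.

CaO (M=56.077): mol = 0.45990; Ca = 0.45990, O = 0.45990.
MgO (M=40.304): mol = 0.45976; Mg = 0.45976, O = 0.45976.
SiO2 (M=60.083): mol = 0.91773; Si = 0.91773, O = 1.83546.
ΣO = 2.75512; factor = 6/ΣO = 2.17776.
Mg apfu = 0.45976 × 2.17776 = 1.001.

1.001 Mg apfu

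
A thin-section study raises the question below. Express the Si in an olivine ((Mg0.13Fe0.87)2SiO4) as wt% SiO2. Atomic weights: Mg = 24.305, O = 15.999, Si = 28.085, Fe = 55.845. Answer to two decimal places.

Molar mass of (Mg0.13Fe0.87)2SiO4 = 0.26·24.305 + 1.74·55.845 + 1·28.085 + 4·15.999 = 195.571 g/mol.
Each formula unit contains 1 Si, equivalent to 1/1 = 1.0000 mol SiO2.
M(SiO2) = 1×28.085 + 2×15.999 = 60.083 g/mol.
Mass of SiO2 per formula unit = 1.0000 × 60.083 = 60.083 g.
SiO2 wt% = 60.083 / 195.571 × 100 = 30.72%.

30.72 wt%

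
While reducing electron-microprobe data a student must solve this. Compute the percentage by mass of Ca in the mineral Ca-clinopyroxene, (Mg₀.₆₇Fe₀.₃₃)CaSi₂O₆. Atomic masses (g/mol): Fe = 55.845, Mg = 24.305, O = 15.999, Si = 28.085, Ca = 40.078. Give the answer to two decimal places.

M((Mg₀.₆₇Fe₀.₃₃)CaSi₂O₆) = 226.955 g/mol.
Ca contributes 1 × 40.078 = 40.078 g per mole.
40.078/226.955 = 0.1766 → 17.66%.

17.66 wt%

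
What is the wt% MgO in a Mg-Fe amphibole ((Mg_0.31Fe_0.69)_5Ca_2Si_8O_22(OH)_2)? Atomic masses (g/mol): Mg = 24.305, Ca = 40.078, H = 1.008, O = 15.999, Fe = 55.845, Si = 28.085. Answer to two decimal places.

Formula mass = 921.166 g/mol.
1.55 Mg → 1.5500 mol MgO per formula unit; M(MgO) = 40.304, so MgO mass = 62.471 g.
62.471/921.166 × 100 = 6.78 wt%.

6.78 wt%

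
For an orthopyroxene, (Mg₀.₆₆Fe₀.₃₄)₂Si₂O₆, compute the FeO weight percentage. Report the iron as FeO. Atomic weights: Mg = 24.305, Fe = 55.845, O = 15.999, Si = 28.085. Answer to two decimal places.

Molar mass of (Mg₀.₆₆Fe₀.₃₄)₂Si₂O₆ = 1.32*24.305 + 0.68*55.845 + 2*28.085 + 6*15.999 = 222.221 g/mol.
Each formula unit contains 0.68 Fe, equivalent to 0.68/1 = 0.6800 mol FeO.
M(FeO) = 1×55.845 + 1×15.999 = 71.844 g/mol.
Mass of FeO per formula unit = 0.6800 × 71.844 = 48.854 g.
FeO wt% = 48.854 / 222.221 × 100 = 21.98%.

21.98 wt%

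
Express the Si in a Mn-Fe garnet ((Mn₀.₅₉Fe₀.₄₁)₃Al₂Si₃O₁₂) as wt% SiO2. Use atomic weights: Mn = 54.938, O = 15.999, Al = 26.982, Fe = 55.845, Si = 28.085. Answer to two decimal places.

Molar mass of (Mn₀.₅₉Fe₀.₄₁)₃Al₂Si₃O₁₂ = 1.77*54.938 + 1.23*55.845 + 2*26.982 + 3*28.085 + 12*15.999 = 496.137 g/mol.
Each formula unit contains 3 Si, equivalent to 3/1 = 3.0000 mol SiO2.
M(SiO2) = 1×28.085 + 2×15.999 = 60.083 g/mol.
Mass of SiO2 per formula unit = 3.0000 × 60.083 = 180.249 g.
SiO2 wt% = 180.249 / 496.137 × 100 = 36.33%.

36.33 wt%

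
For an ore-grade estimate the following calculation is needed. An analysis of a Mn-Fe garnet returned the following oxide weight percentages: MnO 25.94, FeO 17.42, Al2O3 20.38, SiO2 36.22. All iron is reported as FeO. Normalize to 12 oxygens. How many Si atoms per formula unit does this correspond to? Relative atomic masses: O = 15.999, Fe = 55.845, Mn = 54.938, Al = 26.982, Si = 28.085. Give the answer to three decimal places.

2.997 Si apfu

25.94 wt% MnO ÷ 70.937 g/mol = 0.36568 mol, giving 0.36568 Mn and 0.36568 O.
17.42 wt% FeO ÷ 71.844 g/mol = 0.24247 mol, giving 0.24247 Fe and 0.24247 O.
20.38 wt% Al2O3 ÷ 101.961 g/mol = 0.19988 mol, giving 0.39976 Al and 0.59964 O.
36.22 wt% SiO2 ÷ 60.083 g/mol = 0.60283 mol, giving 0.60283 Si and 1.20566 O.
Oxygen sums to 2.41345; scaling by 12/2.41345 = 4.97214 puts the formula on 12 O.
Si: 0.60283 × 4.97214 = 2.997 atoms per formula unit.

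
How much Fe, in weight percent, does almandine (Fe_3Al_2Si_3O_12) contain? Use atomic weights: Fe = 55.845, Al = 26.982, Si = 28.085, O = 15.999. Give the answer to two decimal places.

Molar mass of Fe_3Al_2Si_3O_12: 3×55.845 + 2×26.982 + 3×28.085 + 12×15.999 = 497.742 g/mol.
Mass of Fe per formula unit: 3 × 55.845 = 167.535 g.
Weight fraction Fe = 167.535 / 497.742 = 0.3366.

33.66 weight percent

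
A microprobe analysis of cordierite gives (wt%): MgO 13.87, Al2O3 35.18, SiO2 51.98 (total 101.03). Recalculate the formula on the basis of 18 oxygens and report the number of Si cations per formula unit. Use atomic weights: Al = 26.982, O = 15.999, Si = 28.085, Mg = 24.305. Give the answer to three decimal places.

5.008 Si apfu

MgO: 13.87/40.304 = 0.34413 mol → 0.34413 mol Mg, 0.34413 mol O.
Al2O3: 35.18/101.961 = 0.34503 mol → 0.69006 mol Al, 1.03509 mol O.
SiO2: 51.98/60.083 = 0.86514 mol → 0.86514 mol Si, 1.73028 mol O.
Total oxygen = 3.10950 mol. Normalization factor = 18/3.10950 = 5.78871.
Si per 18 O = 0.86514 × 5.78871 = 5.008.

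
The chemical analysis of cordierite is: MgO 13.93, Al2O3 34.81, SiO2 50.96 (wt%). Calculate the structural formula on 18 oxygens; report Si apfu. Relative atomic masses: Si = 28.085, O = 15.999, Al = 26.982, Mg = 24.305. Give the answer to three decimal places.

4.979 Si apfu

13.93 wt% MgO ÷ 40.304 g/mol = 0.34562 mol, giving 0.34562 Mg and 0.34562 O.
34.81 wt% Al2O3 ÷ 101.961 g/mol = 0.34141 mol, giving 0.68282 Al and 1.02423 O.
50.96 wt% SiO2 ÷ 60.083 g/mol = 0.84816 mol, giving 0.84816 Si and 1.69632 O.
Oxygen sums to 3.06617; scaling by 18/3.06617 = 5.87052 puts the formula on 18 O.
Si: 0.84816 × 5.87052 = 4.979 atoms per formula unit.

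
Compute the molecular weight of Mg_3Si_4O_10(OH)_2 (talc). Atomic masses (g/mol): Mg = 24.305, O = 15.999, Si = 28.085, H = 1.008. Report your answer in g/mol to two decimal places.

The formula mass is the sum 3·24.305 + 4·28.085 + 12·15.999 + 2·1.008.

379.26 g/mol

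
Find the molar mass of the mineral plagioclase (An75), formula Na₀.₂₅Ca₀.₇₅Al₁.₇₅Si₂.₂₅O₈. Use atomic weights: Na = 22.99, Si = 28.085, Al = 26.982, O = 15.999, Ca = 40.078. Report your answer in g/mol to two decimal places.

274.21 g/mol

The formula mass is the sum 0.25×22.99 + 0.75×40.078 + 1.75×26.982 + 2.25×28.085 + 8×15.999.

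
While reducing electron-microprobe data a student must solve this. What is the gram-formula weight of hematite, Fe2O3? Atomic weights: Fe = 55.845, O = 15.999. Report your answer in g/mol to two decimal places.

M = 2*55.845 + 3*15.999

159.69 g/mol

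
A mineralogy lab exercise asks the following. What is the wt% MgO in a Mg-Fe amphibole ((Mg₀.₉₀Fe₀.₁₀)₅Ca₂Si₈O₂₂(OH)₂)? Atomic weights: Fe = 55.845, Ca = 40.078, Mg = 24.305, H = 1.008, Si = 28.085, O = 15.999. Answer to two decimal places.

M((Mg₀.₉₀Fe₀.₁₀)₅Ca₂Si₈O₂₂(OH)₂) = 828.123 g/mol; M(MgO) = 40.304 g/mol.
Moles MgO per formula unit = 4.50 Mg ÷ 1 = 4.5000.
MgO fraction = (4.5000 × 40.304) / 828.123 = 181.368/828.123 = 0.2190.

21.90 wt%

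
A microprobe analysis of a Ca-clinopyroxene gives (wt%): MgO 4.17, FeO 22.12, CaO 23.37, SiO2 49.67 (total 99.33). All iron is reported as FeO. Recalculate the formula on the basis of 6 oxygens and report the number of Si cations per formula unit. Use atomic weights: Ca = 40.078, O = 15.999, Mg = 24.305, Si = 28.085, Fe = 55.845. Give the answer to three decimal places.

MgO: 4.17/40.304 = 0.10346 mol → 0.10346 mol Mg, 0.10346 mol O.
FeO: 22.12/71.844 = 0.30789 mol → 0.30789 mol Fe, 0.30789 mol O.
CaO: 23.37/56.077 = 0.41675 mol → 0.41675 mol Ca, 0.41675 mol O.
SiO2: 49.67/60.083 = 0.82669 mol → 0.82669 mol Si, 1.65338 mol O.
Total oxygen = 2.48148 mol. Normalization factor = 6/2.48148 = 2.41791.
Si per 6 O = 0.82669 × 2.41791 = 1.999.

1.999 Si apfu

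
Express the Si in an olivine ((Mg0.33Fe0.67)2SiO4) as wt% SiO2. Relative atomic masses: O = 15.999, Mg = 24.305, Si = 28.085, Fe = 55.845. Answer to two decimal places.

32.84 wt%

Formula mass = 182.955 g/mol.
1 Si → 1.0000 mol SiO2 per formula unit; M(SiO2) = 60.083, so SiO2 mass = 60.083 g.
60.083/182.955 × 100 = 32.84 wt%.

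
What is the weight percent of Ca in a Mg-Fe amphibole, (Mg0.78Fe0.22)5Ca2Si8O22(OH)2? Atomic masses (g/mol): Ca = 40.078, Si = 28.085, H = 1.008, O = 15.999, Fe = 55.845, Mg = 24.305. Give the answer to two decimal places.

9.46 wt%

M((Mg0.78Fe0.22)5Ca2Si8O22(OH)2) = 847.047 g/mol.
Ca contributes 2 × 40.078 = 80.156 g per mole.
80.156/847.047 = 0.0946 → 9.46%.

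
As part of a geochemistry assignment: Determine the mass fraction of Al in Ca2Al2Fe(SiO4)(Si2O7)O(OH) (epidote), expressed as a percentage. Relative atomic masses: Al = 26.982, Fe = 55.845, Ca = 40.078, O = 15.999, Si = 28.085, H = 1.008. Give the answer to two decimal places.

11.17 wt%

Molar mass of Ca2Al2Fe(SiO4)(Si2O7)O(OH): 2×40.078 + 2×26.982 + 1×55.845 + 3×28.085 + 13×15.999 + 1×1.008 = 483.215 g/mol.
Mass of Al per formula unit: 2 × 26.982 = 53.964 g.
Weight fraction Al = 53.964 / 483.215 = 0.1117.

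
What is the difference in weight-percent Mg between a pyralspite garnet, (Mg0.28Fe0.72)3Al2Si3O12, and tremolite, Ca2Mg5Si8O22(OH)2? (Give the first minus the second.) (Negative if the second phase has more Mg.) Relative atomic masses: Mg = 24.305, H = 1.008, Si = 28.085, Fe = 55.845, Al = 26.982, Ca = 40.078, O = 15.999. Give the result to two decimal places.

-10.63 percentage points

M((Mg0.28Fe0.72)3Al2Si3O12) = 471.248 g/mol, so wt% Mg = 20.416/471.248 × 100 = 4.33%.
M(Ca2Mg5Si8O22(OH)2) = 812.353 g/mol, so wt% Mg = 121.525/812.353 × 100 = 14.96%.
4.33 − 14.96 = -10.63 pp.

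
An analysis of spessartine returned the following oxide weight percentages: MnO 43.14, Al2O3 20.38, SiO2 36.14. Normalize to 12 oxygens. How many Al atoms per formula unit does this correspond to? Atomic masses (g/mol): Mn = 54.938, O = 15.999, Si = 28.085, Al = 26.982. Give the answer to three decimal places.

1.990 Al apfu

MnO (M=70.937): mol = 0.60815; Mn = 0.60815, O = 0.60815.
Al2O3 (M=101.961): mol = 0.19988; Al = 0.39976, O = 0.59964.
SiO2 (M=60.083): mol = 0.60150; Si = 0.60150, O = 1.20300.
ΣO = 2.41079; factor = 12/ΣO = 4.97762.
Al apfu = 0.39976 × 4.97762 = 1.990.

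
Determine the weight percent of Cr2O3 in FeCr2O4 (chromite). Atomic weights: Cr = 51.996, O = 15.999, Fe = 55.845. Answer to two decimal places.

67.90 wt%

M(FeCr2O4) = 223.833 g/mol; M(Cr2O3) = 151.989 g/mol.
Moles Cr2O3 per formula unit = 2 Cr ÷ 2 = 1.0000.
Cr2O3 fraction = (1.0000 × 151.989) / 223.833 = 151.989/223.833 = 0.6790.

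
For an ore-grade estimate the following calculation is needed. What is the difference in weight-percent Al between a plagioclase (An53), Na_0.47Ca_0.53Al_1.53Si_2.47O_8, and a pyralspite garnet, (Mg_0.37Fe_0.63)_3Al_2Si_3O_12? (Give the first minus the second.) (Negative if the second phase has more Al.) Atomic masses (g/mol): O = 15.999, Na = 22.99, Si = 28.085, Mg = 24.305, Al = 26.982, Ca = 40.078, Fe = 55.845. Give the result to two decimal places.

Al in Na_0.47Ca_0.53Al_1.53Si_2.47O_8: molar mass 270.691 g/mol; 1.53×26.982 = 41.282 g → 15.25 wt%.
Al in (Mg_0.37Fe_0.63)_3Al_2Si_3O_12: molar mass 462.733 g/mol; 2×26.982 = 53.964 g → 11.66 wt%.
Difference = 15.25 − 11.66 = 3.59 percentage points.

3.59 percentage points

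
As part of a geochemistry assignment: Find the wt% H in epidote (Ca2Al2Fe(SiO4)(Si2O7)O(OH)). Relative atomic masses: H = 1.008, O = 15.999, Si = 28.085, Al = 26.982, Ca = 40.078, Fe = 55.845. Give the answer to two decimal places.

Molar mass of Ca2Al2Fe(SiO4)(Si2O7)O(OH): 2·40.078 + 2·26.982 + 1·55.845 + 3·28.085 + 13·15.999 + 1·1.008 = 483.215 g/mol.
Mass of H per formula unit: 1 × 1.008 = 1.008 g.
Weight fraction H = 1.008 / 483.215 = 0.0021.

0.21 mass %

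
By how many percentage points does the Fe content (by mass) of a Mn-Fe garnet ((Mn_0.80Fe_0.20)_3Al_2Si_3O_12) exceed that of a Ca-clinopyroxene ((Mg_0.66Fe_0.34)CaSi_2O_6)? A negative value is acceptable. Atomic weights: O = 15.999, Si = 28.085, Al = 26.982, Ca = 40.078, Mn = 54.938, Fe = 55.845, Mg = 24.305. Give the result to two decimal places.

Fe in (Mn_0.80Fe_0.20)_3Al_2Si_3O_12: molar mass 495.565 g/mol; 0.60×55.845 = 33.507 g → 6.76 wt%.
Fe in (Mg_0.66Fe_0.34)CaSi_2O_6: molar mass 227.271 g/mol; 0.34×55.845 = 18.987 g → 8.35 wt%.
Difference = 6.76 − 8.35 = -1.59 percentage points.

-1.59 percentage points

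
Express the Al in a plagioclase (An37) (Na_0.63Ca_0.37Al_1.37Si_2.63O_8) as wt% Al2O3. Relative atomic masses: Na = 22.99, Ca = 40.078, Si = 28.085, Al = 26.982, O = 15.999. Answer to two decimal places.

26.05 wt%

Molar mass of Na_0.63Ca_0.37Al_1.37Si_2.63O_8 = 0.63×22.99 + 0.37×40.078 + 1.37×26.982 + 2.63×28.085 + 8×15.999 = 268.133 g/mol.
Each formula unit contains 1.37 Al, equivalent to 1.37/2 = 0.6850 mol Al2O3.
M(Al2O3) = 2×26.982 + 3×15.999 = 101.961 g/mol.
Mass of Al2O3 per formula unit = 0.6850 × 101.961 = 69.843 g.
Al2O3 wt% = 69.843 / 268.133 × 100 = 26.05%.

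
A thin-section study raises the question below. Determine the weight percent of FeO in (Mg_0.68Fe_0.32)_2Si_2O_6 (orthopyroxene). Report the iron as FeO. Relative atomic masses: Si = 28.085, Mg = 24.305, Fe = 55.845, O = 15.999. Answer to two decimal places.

20.81 wt%

Formula mass = 220.960 g/mol.
0.64 Fe → 0.6400 mol FeO per formula unit; M(FeO) = 71.844, so FeO mass = 45.980 g.
45.980/220.960 × 100 = 20.81 wt%.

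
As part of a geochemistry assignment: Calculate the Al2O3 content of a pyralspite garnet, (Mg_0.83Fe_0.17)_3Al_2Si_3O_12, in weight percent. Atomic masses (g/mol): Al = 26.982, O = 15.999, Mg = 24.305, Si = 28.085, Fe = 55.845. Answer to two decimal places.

Formula mass = 419.207 g/mol.
2 Al → 1.0000 mol Al2O3 per formula unit; M(Al2O3) = 101.961, so Al2O3 mass = 101.961 g.
101.961/419.207 × 100 = 24.32 wt%.

24.32 wt%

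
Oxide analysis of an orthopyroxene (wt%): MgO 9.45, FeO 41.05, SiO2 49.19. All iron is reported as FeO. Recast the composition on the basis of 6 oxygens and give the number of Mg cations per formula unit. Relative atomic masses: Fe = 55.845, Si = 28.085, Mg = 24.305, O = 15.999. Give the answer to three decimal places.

9.45 wt% MgO ÷ 40.304 g/mol = 0.23447 mol, giving 0.23447 Mg and 0.23447 O.
41.05 wt% FeO ÷ 71.844 g/mol = 0.57138 mol, giving 0.57138 Fe and 0.57138 O.
49.19 wt% SiO2 ÷ 60.083 g/mol = 0.81870 mol, giving 0.81870 Si and 1.63740 O.
Oxygen sums to 2.44325; scaling by 6/2.44325 = 2.45575 puts the formula on 6 O.
Mg: 0.23447 × 2.45575 = 0.576 atoms per formula unit.

0.576 Mg apfu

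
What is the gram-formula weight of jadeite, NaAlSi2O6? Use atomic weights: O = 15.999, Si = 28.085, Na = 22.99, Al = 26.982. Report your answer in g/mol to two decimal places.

M = 1×22.99 + 1×26.982 + 2×28.085 + 6×15.999

202.14 g/mol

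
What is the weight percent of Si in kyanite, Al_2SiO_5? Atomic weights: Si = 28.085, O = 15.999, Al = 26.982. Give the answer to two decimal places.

17.33 mass %

M(Al_2SiO_5) = 162.044 g/mol.
Si contributes 1 × 28.085 = 28.085 g per mole.
28.085/162.044 = 0.1733 → 17.33%.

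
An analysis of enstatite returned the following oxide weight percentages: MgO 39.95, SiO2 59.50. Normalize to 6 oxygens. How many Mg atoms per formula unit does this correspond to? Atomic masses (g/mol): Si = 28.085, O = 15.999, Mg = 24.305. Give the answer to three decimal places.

2.001 Mg apfu

MgO: 39.95/40.304 = 0.99122 mol → 0.99122 mol Mg, 0.99122 mol O.
SiO2: 59.50/60.083 = 0.99030 mol → 0.99030 mol Si, 1.98060 mol O.
Total oxygen = 2.97182 mol. Normalization factor = 6/2.97182 = 2.01896.
Mg per 6 O = 0.99122 × 2.01896 = 2.001.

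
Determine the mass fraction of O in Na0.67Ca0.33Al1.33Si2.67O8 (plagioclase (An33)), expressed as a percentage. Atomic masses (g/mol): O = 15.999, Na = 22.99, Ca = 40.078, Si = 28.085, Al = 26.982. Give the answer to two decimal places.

47.85 wt%

Formula mass = 0.67·22.99 + 0.33·40.078 + 1.33·26.982 + 2.67·28.085 + 8·15.999 = 267.494 g/mol, of which 127.992 g is O.
So O makes up 127.992/267.494 = 0.4785 of the mass, i.e. 47.85%.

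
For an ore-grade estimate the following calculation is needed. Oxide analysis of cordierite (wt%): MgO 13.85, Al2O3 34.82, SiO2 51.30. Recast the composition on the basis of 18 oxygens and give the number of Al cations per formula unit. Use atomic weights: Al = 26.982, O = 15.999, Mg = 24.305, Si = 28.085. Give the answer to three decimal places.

MgO: 13.85/40.304 = 0.34364 mol → 0.34364 mol Mg, 0.34364 mol O.
Al2O3: 34.82/101.961 = 0.34150 mol → 0.68300 mol Al, 1.02450 mol O.
SiO2: 51.30/60.083 = 0.85382 mol → 0.85382 mol Si, 1.70764 mol O.
Total oxygen = 3.07578 mol. Normalization factor = 18/3.07578 = 5.85217.
Al per 18 O = 0.68300 × 5.85217 = 3.997.

3.997 Al apfu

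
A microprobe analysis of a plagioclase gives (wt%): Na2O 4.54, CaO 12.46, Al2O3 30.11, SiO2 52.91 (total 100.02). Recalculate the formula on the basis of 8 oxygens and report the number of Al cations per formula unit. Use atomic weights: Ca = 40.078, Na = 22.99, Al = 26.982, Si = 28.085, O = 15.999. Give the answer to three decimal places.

1.606 Al apfu

4.54 wt% Na2O ÷ 61.979 g/mol = 0.07325 mol, giving 0.14650 Na and 0.07325 O.
12.46 wt% CaO ÷ 56.077 g/mol = 0.22219 mol, giving 0.22219 Ca and 0.22219 O.
30.11 wt% Al2O3 ÷ 101.961 g/mol = 0.29531 mol, giving 0.59062 Al and 0.88593 O.
52.91 wt% SiO2 ÷ 60.083 g/mol = 0.88062 mol, giving 0.88062 Si and 1.76124 O.
Oxygen sums to 2.94261; scaling by 8/2.94261 = 2.71867 puts the formula on 8 O.
Al: 0.59062 × 2.71867 = 1.606 atoms per formula unit.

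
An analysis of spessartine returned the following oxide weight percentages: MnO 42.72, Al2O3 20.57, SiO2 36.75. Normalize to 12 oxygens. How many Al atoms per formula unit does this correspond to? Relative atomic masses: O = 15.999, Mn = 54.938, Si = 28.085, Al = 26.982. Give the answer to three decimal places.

1.992 Al apfu

MnO (M=70.937): mol = 0.60222; Mn = 0.60222, O = 0.60222.
Al2O3 (M=101.961): mol = 0.20174; Al = 0.40348, O = 0.60522.
SiO2 (M=60.083): mol = 0.61165; Si = 0.61165, O = 1.22330.
ΣO = 2.43074; factor = 12/ΣO = 4.93677.
Al apfu = 0.40348 × 4.93677 = 1.992.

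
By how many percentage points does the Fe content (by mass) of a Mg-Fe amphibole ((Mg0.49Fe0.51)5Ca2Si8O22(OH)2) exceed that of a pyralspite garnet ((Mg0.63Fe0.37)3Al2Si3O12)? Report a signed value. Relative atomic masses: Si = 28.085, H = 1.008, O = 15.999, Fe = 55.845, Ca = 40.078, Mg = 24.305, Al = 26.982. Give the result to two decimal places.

1.80 percentage points

Fe in (Mg0.49Fe0.51)5Ca2Si8O22(OH)2: molar mass 892.780 g/mol; 2.55×55.845 = 142.405 g → 15.95 wt%.
Fe in (Mg0.63Fe0.37)3Al2Si3O12: molar mass 438.131 g/mol; 1.11×55.845 = 61.988 g → 14.15 wt%.
Difference = 15.95 − 14.15 = 1.80 percentage points.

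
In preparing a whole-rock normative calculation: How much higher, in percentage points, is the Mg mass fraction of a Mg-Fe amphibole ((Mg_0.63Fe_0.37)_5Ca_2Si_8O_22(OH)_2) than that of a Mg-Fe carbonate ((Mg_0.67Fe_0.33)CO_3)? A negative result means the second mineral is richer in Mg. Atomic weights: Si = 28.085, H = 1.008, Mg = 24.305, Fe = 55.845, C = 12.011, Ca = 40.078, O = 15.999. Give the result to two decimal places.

M((Mg_0.63Fe_0.37)_5Ca_2Si_8O_22(OH)_2) = 870.702 g/mol, so wt% Mg = 76.561/870.702 × 100 = 8.79%.
M((Mg_0.67Fe_0.33)CO_3) = 94.721 g/mol, so wt% Mg = 16.284/94.721 × 100 = 17.19%.
8.79 − 17.19 = -8.40 pp.

-8.40 percentage points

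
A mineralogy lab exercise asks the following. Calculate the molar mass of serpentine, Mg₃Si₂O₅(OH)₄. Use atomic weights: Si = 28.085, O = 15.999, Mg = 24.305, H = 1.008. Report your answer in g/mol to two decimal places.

277.11 g/mol

Mg: 3 × 24.305 = 72.9150
Si: 2 × 28.085 = 56.1700
O: 9 × 15.999 = 143.9910
H: 4 × 1.008 = 4.0320
Summing the contributions gives the formula mass.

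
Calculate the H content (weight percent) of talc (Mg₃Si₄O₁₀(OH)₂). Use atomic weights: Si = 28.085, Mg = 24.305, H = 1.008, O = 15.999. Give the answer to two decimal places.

0.53 weight percent

Molar mass of Mg₃Si₄O₁₀(OH)₂: 3·24.305 + 4·28.085 + 12·15.999 + 2·1.008 = 379.259 g/mol.
Mass of H per formula unit: 2 × 1.008 = 2.016 g.
Weight fraction H = 2.016 / 379.259 = 0.0053.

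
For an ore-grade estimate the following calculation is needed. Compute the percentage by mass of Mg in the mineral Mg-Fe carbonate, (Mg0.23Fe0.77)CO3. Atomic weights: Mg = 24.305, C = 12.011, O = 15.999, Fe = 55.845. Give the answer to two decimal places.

5.15 weight percent

Formula mass = 0.23·24.305 + 0.77·55.845 + 1·12.011 + 3·15.999 = 108.599 g/mol, of which 5.590 g is Mg.
So Mg makes up 5.590/108.599 = 0.0515 of the mass, i.e. 5.15%.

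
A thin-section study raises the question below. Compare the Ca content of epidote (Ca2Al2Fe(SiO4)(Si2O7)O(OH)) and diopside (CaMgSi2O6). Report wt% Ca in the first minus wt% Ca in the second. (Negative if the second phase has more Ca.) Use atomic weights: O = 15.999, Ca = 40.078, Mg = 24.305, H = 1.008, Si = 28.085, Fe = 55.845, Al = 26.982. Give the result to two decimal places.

First mineral: 80.156 g Ca in 483.215 g formula = 16.59 wt% Ca.
Second mineral: 40.078 g Ca in 216.547 g formula = 18.51 wt% Ca.
16.59% − 18.51% gives a difference of -1.92 percentage points.

-1.92 percentage points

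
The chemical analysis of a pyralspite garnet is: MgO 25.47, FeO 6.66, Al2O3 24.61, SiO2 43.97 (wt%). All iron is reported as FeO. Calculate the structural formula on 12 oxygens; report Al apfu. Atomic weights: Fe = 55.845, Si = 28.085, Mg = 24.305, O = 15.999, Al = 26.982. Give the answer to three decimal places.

MgO (M=40.304): mol = 0.63195; Mg = 0.63195, O = 0.63195.
FeO (M=71.844): mol = 0.09270; Fe = 0.09270, O = 0.09270.
Al2O3 (M=101.961): mol = 0.24137; Al = 0.48274, O = 0.72411.
SiO2 (M=60.083): mol = 0.73182; Si = 0.73182, O = 1.46364.
ΣO = 2.91240; factor = 12/ΣO = 4.12031.
Al apfu = 0.48274 × 4.12031 = 1.989.

1.989 Al apfu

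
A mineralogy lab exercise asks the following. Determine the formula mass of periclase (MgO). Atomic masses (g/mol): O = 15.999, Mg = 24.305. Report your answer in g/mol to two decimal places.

M = 1(24.305) + 1(15.999)

40.30 g/mol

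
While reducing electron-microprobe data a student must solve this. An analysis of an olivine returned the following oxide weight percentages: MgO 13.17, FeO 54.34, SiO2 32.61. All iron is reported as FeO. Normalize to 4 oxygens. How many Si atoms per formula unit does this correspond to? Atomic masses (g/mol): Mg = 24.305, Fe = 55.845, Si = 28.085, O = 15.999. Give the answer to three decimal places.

1.001 Si apfu

MgO (M=40.304): mol = 0.32677; Mg = 0.32677, O = 0.32677.
FeO (M=71.844): mol = 0.75636; Fe = 0.75636, O = 0.75636.
SiO2 (M=60.083): mol = 0.54275; Si = 0.54275, O = 1.08550.
ΣO = 2.16863; factor = 4/ΣO = 1.84448.
Si apfu = 0.54275 × 1.84448 = 1.001.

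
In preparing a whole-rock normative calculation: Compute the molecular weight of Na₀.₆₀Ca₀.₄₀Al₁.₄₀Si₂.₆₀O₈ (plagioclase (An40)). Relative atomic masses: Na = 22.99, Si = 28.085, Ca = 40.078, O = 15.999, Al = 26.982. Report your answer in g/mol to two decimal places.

268.61 g/mol

Na: 0.60 × 22.99 = 13.7940
Ca: 0.40 × 40.078 = 16.0312
Al: 1.40 × 26.982 = 37.7748
Si: 2.60 × 28.085 = 73.0210
O: 8 × 15.999 = 127.9920
Summing the contributions gives the formula mass.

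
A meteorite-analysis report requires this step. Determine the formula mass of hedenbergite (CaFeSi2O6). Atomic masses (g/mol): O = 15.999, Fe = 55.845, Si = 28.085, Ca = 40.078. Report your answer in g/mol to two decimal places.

248.09 g/mol

M = 1(40.078) + 1(55.845) + 2(28.085) + 6(15.999)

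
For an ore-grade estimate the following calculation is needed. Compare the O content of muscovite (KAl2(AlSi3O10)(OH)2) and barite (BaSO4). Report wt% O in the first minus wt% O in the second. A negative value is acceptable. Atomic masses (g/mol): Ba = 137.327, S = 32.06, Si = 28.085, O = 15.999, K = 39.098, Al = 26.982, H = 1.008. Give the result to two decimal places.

O in KAl2(AlSi3O10)(OH)2: molar mass 398.303 g/mol; 12×15.999 = 191.988 g → 48.20 wt%.
O in BaSO4: molar mass 233.383 g/mol; 4×15.999 = 63.996 g → 27.42 wt%.
Difference = 48.20 − 27.42 = 20.78 percentage points.

20.78 percentage points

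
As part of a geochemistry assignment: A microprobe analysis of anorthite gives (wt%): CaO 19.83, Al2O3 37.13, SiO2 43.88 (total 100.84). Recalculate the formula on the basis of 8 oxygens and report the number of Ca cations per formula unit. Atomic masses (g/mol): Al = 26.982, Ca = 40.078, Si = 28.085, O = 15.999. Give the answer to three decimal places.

0.973 Ca apfu

19.83 wt% CaO ÷ 56.077 g/mol = 0.35362 mol, giving 0.35362 Ca and 0.35362 O.
37.13 wt% Al2O3 ÷ 101.961 g/mol = 0.36416 mol, giving 0.72832 Al and 1.09248 O.
43.88 wt% SiO2 ÷ 60.083 g/mol = 0.73032 mol, giving 0.73032 Si and 1.46064 O.
Oxygen sums to 2.90674; scaling by 8/2.90674 = 2.75222 puts the formula on 8 O.
Ca: 0.35362 × 2.75222 = 0.973 atoms per formula unit.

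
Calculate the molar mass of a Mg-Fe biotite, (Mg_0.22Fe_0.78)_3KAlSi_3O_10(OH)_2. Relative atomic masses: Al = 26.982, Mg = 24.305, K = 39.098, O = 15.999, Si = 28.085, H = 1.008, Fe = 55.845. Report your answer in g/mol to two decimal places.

The formula mass is the sum 0.66·24.305 + 2.34·55.845 + 1·39.098 + 1·26.982 + 3·28.085 + 12·15.999 + 2·1.008.

491.06 g/mol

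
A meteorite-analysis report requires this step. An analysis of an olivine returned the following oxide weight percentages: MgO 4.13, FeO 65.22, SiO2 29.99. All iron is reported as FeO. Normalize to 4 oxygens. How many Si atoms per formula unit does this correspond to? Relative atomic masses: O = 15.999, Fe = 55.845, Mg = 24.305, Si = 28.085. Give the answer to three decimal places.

0.994 Si apfu

4.13 wt% MgO ÷ 40.304 g/mol = 0.10247 mol, giving 0.10247 Mg and 0.10247 O.
65.22 wt% FeO ÷ 71.844 g/mol = 0.90780 mol, giving 0.90780 Fe and 0.90780 O.
29.99 wt% SiO2 ÷ 60.083 g/mol = 0.49914 mol, giving 0.49914 Si and 0.99828 O.
Oxygen sums to 2.00855; scaling by 4/2.00855 = 1.99149 puts the formula on 4 O.
Si: 0.49914 × 1.99149 = 0.994 atoms per formula unit.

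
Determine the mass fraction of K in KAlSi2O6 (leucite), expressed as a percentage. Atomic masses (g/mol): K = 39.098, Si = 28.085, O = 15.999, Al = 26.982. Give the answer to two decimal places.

M(KAlSi2O6) = 218.244 g/mol.
K contributes 1 × 39.098 = 39.098 g per mole.
39.098/218.244 = 0.1791 → 17.91%.

17.91 mass %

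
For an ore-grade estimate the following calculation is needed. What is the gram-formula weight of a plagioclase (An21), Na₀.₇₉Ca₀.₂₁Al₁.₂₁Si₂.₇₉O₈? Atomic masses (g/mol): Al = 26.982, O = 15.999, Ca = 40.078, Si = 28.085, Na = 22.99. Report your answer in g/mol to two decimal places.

265.58 g/mol

The formula mass is the sum 0.79(22.99) + 0.21(40.078) + 1.21(26.982) + 2.79(28.085) + 8(15.999).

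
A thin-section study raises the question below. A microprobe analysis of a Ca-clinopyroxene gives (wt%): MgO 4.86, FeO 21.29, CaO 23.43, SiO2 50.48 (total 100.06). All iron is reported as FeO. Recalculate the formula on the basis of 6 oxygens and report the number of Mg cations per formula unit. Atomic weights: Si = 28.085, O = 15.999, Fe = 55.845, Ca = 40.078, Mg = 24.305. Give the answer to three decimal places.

0.288 Mg apfu

4.86 wt% MgO ÷ 40.304 g/mol = 0.12058 mol, giving 0.12058 Mg and 0.12058 O.
21.29 wt% FeO ÷ 71.844 g/mol = 0.29634 mol, giving 0.29634 Fe and 0.29634 O.
23.43 wt% CaO ÷ 56.077 g/mol = 0.41782 mol, giving 0.41782 Ca and 0.41782 O.
50.48 wt% SiO2 ÷ 60.083 g/mol = 0.84017 mol, giving 0.84017 Si and 1.68034 O.
Oxygen sums to 2.51508; scaling by 6/2.51508 = 2.38561 puts the formula on 6 O.
Mg: 0.12058 × 2.38561 = 0.288 atoms per formula unit.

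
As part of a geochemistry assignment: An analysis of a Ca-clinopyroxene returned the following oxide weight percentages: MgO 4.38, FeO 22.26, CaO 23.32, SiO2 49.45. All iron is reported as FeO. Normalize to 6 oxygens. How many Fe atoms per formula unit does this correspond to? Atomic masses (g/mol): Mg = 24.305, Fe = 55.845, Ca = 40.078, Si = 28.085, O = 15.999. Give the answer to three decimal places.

0.749 Fe apfu

MgO: 4.38/40.304 = 0.10867 mol → 0.10867 mol Mg, 0.10867 mol O.
FeO: 22.26/71.844 = 0.30984 mol → 0.30984 mol Fe, 0.30984 mol O.
CaO: 23.32/56.077 = 0.41586 mol → 0.41586 mol Ca, 0.41586 mol O.
SiO2: 49.45/60.083 = 0.82303 mol → 0.82303 mol Si, 1.64606 mol O.
Total oxygen = 2.48043 mol. Normalization factor = 6/2.48043 = 2.41894.
Fe per 6 O = 0.30984 × 2.41894 = 0.749.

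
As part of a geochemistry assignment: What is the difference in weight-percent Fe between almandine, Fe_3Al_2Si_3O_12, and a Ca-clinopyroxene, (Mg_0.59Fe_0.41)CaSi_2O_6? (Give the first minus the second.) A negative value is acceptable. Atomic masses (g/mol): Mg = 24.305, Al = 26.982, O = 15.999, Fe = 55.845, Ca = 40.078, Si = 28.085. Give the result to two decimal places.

23.68 percentage points

Fe in Fe_3Al_2Si_3O_12: molar mass 497.742 g/mol; 3×55.845 = 167.535 g → 33.66 wt%.
Fe in (Mg_0.59Fe_0.41)CaSi_2O_6: molar mass 229.478 g/mol; 0.41×55.845 = 22.896 g → 9.98 wt%.
Difference = 33.66 − 9.98 = 23.68 percentage points.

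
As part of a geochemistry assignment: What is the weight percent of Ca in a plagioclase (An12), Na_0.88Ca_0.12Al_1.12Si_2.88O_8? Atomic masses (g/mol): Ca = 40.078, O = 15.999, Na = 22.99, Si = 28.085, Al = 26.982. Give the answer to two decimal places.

1.82 weight percent

M(Na_0.88Ca_0.12Al_1.12Si_2.88O_8) = 264.137 g/mol.
Ca contributes 0.12 × 40.078 = 4.809 g per mole.
4.809/264.137 = 0.0182 → 1.82%.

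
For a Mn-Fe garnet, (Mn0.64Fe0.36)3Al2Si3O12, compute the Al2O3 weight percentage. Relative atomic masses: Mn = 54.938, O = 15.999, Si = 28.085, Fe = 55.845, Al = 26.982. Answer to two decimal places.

20.56 wt%

Molar mass of (Mn0.64Fe0.36)3Al2Si3O12 = 1.92×54.938 + 1.08×55.845 + 2×26.982 + 3×28.085 + 12×15.999 = 496.001 g/mol.
Each formula unit contains 2 Al, equivalent to 2/2 = 1.0000 mol Al2O3.
M(Al2O3) = 2×26.982 + 3×15.999 = 101.961 g/mol.
Mass of Al2O3 per formula unit = 1.0000 × 101.961 = 101.961 g.
Al2O3 wt% = 101.961 / 496.001 × 100 = 20.56%.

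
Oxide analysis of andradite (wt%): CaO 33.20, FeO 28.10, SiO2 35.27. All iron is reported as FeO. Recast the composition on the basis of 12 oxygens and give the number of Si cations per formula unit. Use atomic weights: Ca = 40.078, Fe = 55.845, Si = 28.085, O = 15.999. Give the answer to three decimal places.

33.20 wt% CaO ÷ 56.077 g/mol = 0.59204 mol, giving 0.59204 Ca and 0.59204 O.
28.10 wt% FeO ÷ 71.844 g/mol = 0.39113 mol, giving 0.39113 Fe and 0.39113 O.
35.27 wt% SiO2 ÷ 60.083 g/mol = 0.58702 mol, giving 0.58702 Si and 1.17404 O.
Oxygen sums to 2.15721; scaling by 12/2.15721 = 5.56274 puts the formula on 12 O.
Si: 0.58702 × 5.56274 = 3.265 atoms per formula unit.

3.265 Si apfu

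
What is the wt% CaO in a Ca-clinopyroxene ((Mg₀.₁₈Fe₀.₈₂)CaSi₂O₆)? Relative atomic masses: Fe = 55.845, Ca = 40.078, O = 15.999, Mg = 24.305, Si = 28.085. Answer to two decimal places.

Molar mass of (Mg₀.₁₈Fe₀.₈₂)CaSi₂O₆ = 0.18·24.305 + 0.82·55.845 + 1·40.078 + 2·28.085 + 6·15.999 = 242.410 g/mol.
Each formula unit contains 1 Ca, equivalent to 1/1 = 1.0000 mol CaO.
M(CaO) = 1×40.078 + 1×15.999 = 56.077 g/mol.
Mass of CaO per formula unit = 1.0000 × 56.077 = 56.077 g.
CaO wt% = 56.077 / 242.410 × 100 = 23.13%.

23.13 wt%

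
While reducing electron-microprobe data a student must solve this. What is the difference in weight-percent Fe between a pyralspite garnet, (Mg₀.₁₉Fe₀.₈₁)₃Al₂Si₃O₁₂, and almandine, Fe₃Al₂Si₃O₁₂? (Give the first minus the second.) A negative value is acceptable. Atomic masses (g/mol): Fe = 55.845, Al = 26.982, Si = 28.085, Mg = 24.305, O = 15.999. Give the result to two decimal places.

-5.37 percentage points

M((Mg₀.₁₉Fe₀.₈₁)₃Al₂Si₃O₁₂) = 479.764 g/mol, so wt% Fe = 135.703/479.764 × 100 = 28.29%.
M(Fe₃Al₂Si₃O₁₂) = 497.742 g/mol, so wt% Fe = 167.535/497.742 × 100 = 33.66%.
28.29 − 33.66 = -5.37 pp.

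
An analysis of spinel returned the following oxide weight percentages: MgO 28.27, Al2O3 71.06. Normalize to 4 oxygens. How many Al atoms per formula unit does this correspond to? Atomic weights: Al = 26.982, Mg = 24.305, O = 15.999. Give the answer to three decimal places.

1.997 Al apfu

MgO (M=40.304): mol = 0.70142; Mg = 0.70142, O = 0.70142.
Al2O3 (M=101.961): mol = 0.69693; Al = 1.39386, O = 2.09079.
ΣO = 2.79221; factor = 4/ΣO = 1.43256.
Al apfu = 1.39386 × 1.43256 = 1.997.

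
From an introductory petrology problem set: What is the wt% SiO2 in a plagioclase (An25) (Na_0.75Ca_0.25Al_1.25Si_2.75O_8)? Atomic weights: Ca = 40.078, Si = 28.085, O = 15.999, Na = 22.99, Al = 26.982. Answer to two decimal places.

62.07 wt%

Formula mass = 266.215 g/mol.
2.75 Si → 2.7500 mol SiO2 per formula unit; M(SiO2) = 60.083, so SiO2 mass = 165.228 g.
165.228/266.215 × 100 = 62.07 wt%.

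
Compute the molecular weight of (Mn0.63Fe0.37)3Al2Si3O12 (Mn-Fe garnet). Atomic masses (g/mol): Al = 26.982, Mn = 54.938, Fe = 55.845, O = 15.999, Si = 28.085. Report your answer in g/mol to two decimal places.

The formula mass is the sum 1.89(54.938) + 1.11(55.845) + 2(26.982) + 3(28.085) + 12(15.999).

496.03 g/mol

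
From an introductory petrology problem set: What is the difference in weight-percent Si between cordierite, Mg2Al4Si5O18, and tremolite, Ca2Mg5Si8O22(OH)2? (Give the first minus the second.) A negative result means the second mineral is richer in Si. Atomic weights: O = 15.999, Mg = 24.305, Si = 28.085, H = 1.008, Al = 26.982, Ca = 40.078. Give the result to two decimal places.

-3.65 percentage points

Si in Mg2Al4Si5O18: molar mass 584.945 g/mol; 5×28.085 = 140.425 g → 24.01 wt%.
Si in Ca2Mg5Si8O22(OH)2: molar mass 812.353 g/mol; 8×28.085 = 224.680 g → 27.66 wt%.
Difference = 24.01 − 27.66 = -3.65 percentage points.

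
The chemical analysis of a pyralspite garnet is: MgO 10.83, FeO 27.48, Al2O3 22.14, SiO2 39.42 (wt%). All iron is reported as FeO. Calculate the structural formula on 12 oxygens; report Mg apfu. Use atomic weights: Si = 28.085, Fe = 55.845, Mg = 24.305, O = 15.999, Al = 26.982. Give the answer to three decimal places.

1.233 Mg apfu

MgO (M=40.304): mol = 0.26871; Mg = 0.26871, O = 0.26871.
FeO (M=71.844): mol = 0.38250; Fe = 0.38250, O = 0.38250.
Al2O3 (M=101.961): mol = 0.21714; Al = 0.43428, O = 0.65142.
SiO2 (M=60.083): mol = 0.65609; Si = 0.65609, O = 1.31218.
ΣO = 2.61481; factor = 12/ΣO = 4.58924.
Mg apfu = 0.26871 × 4.58924 = 1.233.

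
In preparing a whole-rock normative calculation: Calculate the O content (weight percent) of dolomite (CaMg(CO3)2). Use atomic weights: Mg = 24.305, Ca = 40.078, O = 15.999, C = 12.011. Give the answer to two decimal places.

Molar mass of CaMg(CO3)2: 1*40.078 + 1*24.305 + 2*12.011 + 6*15.999 = 184.399 g/mol.
Mass of O per formula unit: 6 × 15.999 = 95.994 g.
Weight fraction O = 95.994 / 184.399 = 0.5206.

52.06 weight percent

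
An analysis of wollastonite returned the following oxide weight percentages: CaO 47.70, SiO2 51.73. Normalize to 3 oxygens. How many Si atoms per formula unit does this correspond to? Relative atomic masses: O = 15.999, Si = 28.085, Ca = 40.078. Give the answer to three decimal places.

1.004 Si apfu

CaO: 47.70/56.077 = 0.85062 mol → 0.85062 mol Ca, 0.85062 mol O.
SiO2: 51.73/60.083 = 0.86098 mol → 0.86098 mol Si, 1.72196 mol O.
Total oxygen = 2.57258 mol. Normalization factor = 3/2.57258 = 1.16614.
Si per 3 O = 0.86098 × 1.16614 = 1.004.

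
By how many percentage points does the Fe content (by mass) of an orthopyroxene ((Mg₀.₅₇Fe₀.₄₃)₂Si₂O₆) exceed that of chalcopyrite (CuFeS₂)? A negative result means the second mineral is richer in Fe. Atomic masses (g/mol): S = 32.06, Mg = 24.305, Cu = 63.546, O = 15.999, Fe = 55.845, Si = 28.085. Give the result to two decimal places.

Fe in (Mg₀.₅₇Fe₀.₄₃)₂Si₂O₆: molar mass 227.898 g/mol; 0.86×55.845 = 48.027 g → 21.07 wt%.
Fe in CuFeS₂: molar mass 183.511 g/mol; 1×55.845 = 55.845 g → 30.43 wt%.
Difference = 21.07 − 30.43 = -9.36 percentage points.

-9.36 percentage points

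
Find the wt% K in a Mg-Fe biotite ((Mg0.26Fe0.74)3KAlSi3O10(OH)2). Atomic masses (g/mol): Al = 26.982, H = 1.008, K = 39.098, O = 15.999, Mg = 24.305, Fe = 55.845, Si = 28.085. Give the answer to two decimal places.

Molar mass of (Mg0.26Fe0.74)3KAlSi3O10(OH)2: 0.78*24.305 + 2.22*55.845 + 1*39.098 + 1*26.982 + 3*28.085 + 12*15.999 + 2*1.008 = 487.273 g/mol.
Mass of K per formula unit: 1 × 39.098 = 39.098 g.
Weight fraction K = 39.098 / 487.273 = 0.0802.

8.02 weight percent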